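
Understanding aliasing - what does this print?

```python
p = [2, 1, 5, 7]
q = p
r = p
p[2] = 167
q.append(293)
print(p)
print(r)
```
[2, 1, 167, 7, 293]
[2, 1, 167, 7, 293]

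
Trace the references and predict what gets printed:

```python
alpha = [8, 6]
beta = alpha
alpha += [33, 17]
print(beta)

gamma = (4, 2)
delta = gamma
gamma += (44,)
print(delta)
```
[8, 6, 33, 17]
(4, 2)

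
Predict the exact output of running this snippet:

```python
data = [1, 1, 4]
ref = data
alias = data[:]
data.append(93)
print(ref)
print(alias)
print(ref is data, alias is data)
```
[1, 1, 4, 93]
[1, 1, 4]
True False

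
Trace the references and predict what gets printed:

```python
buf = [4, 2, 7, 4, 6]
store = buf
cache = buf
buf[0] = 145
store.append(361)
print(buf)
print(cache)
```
[145, 2, 7, 4, 6, 361]
[145, 2, 7, 4, 6, 361]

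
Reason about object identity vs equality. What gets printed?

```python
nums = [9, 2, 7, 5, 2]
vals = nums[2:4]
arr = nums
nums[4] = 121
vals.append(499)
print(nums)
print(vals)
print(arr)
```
[9, 2, 7, 5, 121]
[7, 5, 499]
[9, 2, 7, 5, 121]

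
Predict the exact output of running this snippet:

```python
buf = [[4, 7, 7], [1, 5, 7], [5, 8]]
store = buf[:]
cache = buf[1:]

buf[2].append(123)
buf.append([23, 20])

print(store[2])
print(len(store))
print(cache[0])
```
[5, 8, 123]
3
[1, 5, 7]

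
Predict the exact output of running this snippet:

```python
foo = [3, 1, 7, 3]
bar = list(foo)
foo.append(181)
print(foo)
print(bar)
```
[3, 1, 7, 3, 181]
[3, 1, 7, 3]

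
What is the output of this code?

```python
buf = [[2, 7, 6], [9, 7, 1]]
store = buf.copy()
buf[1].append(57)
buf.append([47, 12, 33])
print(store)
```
[[2, 7, 6], [9, 7, 1, 57]]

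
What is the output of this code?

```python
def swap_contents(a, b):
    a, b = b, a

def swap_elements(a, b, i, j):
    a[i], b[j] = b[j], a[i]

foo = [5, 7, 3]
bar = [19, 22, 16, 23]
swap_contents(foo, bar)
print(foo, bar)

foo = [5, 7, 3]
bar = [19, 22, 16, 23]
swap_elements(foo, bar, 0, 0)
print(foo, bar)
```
[5, 7, 3] [19, 22, 16, 23]
[19, 7, 3] [5, 22, 16, 23]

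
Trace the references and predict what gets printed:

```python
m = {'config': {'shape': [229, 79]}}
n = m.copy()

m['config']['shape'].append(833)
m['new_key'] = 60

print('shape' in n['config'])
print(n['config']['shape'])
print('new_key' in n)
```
True
[229, 79, 833]
False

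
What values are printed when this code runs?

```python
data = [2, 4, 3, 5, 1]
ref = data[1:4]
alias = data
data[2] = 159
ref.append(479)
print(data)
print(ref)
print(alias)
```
[2, 4, 159, 5, 1]
[4, 3, 5, 479]
[2, 4, 159, 5, 1]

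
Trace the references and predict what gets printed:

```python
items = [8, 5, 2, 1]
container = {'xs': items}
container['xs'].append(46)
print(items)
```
[8, 5, 2, 1, 46]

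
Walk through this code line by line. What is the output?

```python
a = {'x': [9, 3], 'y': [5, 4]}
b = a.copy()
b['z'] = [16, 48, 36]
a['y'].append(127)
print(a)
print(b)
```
{'x': [9, 3], 'y': [5, 4, 127]}
{'x': [9, 3], 'y': [5, 4, 127], 'z': [16, 48, 36]}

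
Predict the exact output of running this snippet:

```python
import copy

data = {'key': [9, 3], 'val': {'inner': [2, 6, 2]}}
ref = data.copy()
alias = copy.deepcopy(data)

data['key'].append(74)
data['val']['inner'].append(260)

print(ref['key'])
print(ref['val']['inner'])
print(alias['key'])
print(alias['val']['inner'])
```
[9, 3, 74]
[2, 6, 2, 260]
[9, 3]
[2, 6, 2]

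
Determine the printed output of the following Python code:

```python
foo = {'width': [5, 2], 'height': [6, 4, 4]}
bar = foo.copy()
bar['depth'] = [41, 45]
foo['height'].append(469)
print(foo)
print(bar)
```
{'width': [5, 2], 'height': [6, 4, 4, 469]}
{'width': [5, 2], 'height': [6, 4, 4, 469], 'depth': [41, 45]}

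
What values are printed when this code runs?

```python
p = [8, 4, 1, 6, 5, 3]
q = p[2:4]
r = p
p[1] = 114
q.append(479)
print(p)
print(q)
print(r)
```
[8, 114, 1, 6, 5, 3]
[1, 6, 479]
[8, 114, 1, 6, 5, 3]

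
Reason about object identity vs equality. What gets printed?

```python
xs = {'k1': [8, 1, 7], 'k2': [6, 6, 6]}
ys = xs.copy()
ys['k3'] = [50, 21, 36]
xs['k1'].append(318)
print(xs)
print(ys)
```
{'k1': [8, 1, 7, 318], 'k2': [6, 6, 6]}
{'k1': [8, 1, 7, 318], 'k2': [6, 6, 6], 'k3': [50, 21, 36]}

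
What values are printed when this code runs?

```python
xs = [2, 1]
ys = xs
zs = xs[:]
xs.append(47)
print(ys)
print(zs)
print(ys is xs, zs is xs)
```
[2, 1, 47]
[2, 1]
True False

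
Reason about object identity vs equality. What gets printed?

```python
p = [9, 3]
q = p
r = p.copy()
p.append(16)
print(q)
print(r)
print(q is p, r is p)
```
[9, 3, 16]
[9, 3]
True False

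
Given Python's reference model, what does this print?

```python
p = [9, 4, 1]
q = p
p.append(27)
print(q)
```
[9, 4, 1, 27]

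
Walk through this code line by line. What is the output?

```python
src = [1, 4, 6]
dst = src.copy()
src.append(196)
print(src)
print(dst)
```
[1, 4, 6, 196]
[1, 4, 6]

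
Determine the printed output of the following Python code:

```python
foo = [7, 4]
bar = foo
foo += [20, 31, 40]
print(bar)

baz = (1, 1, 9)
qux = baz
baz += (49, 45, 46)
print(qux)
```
[7, 4, 20, 31, 40]
(1, 1, 9)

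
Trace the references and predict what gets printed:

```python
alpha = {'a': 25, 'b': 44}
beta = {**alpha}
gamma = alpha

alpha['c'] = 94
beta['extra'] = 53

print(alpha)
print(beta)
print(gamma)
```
{'a': 25, 'b': 44, 'c': 94}
{'a': 25, 'b': 44, 'extra': 53}
{'a': 25, 'b': 44, 'c': 94}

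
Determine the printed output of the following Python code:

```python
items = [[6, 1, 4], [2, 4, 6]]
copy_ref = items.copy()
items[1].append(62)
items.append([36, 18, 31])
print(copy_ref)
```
[[6, 1, 4], [2, 4, 6, 62]]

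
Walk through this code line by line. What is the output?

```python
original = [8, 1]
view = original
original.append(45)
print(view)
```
[8, 1, 45]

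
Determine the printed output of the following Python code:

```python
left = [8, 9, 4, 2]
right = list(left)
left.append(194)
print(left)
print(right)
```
[8, 9, 4, 2, 194]
[8, 9, 4, 2]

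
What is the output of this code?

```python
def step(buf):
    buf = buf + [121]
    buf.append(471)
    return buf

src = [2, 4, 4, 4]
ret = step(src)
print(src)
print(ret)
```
[2, 4, 4, 4]
[2, 4, 4, 4, 121, 471]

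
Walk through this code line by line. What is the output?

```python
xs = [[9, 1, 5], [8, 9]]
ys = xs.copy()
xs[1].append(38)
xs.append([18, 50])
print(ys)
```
[[9, 1, 5], [8, 9, 38]]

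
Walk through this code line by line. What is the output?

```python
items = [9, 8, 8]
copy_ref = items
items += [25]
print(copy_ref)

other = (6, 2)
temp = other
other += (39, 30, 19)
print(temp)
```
[9, 8, 8, 25]
(6, 2)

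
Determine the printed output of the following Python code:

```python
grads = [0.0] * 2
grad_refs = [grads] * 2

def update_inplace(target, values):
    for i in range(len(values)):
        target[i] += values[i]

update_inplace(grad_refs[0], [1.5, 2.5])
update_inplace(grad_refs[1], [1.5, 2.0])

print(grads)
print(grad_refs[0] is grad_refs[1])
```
[3.0, 4.5]
True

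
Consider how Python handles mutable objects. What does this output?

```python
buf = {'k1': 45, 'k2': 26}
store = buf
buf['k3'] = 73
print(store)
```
{'k1': 45, 'k2': 26, 'k3': 73}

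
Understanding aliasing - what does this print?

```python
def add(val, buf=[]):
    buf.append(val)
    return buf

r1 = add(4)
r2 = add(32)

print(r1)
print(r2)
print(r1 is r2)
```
[4, 32]
[4, 32]
True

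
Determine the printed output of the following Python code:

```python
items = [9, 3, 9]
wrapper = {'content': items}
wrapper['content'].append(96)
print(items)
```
[9, 3, 9, 96]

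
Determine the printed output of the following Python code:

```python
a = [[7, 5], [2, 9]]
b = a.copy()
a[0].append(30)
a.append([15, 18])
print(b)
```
[[7, 5, 30], [2, 9]]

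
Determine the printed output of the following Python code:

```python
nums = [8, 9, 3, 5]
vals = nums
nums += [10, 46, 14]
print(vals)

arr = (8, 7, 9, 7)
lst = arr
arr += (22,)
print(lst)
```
[8, 9, 3, 5, 10, 46, 14]
(8, 7, 9, 7)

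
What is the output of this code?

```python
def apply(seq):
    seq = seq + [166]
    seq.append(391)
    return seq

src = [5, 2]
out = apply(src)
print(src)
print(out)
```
[5, 2]
[5, 2, 166, 391]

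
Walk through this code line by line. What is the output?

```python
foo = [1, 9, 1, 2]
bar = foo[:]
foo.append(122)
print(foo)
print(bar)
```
[1, 9, 1, 2, 122]
[1, 9, 1, 2]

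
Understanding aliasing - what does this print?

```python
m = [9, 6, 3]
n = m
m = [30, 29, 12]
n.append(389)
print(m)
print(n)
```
[30, 29, 12]
[9, 6, 3, 389]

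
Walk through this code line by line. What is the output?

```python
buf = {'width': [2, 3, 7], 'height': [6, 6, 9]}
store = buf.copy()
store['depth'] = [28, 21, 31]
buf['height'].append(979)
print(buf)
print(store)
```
{'width': [2, 3, 7], 'height': [6, 6, 9, 979]}
{'width': [2, 3, 7], 'height': [6, 6, 9, 979], 'depth': [28, 21, 31]}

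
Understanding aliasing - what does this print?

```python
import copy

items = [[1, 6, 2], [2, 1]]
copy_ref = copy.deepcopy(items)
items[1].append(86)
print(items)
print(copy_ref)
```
[[1, 6, 2], [2, 1, 86]]
[[1, 6, 2], [2, 1]]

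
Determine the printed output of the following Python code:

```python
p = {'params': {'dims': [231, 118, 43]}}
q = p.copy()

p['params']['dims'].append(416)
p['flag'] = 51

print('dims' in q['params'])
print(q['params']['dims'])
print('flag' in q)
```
True
[231, 118, 43, 416]
False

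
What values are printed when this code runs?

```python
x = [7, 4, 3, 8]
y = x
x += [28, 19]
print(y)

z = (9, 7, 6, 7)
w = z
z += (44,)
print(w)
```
[7, 4, 3, 8, 28, 19]
(9, 7, 6, 7)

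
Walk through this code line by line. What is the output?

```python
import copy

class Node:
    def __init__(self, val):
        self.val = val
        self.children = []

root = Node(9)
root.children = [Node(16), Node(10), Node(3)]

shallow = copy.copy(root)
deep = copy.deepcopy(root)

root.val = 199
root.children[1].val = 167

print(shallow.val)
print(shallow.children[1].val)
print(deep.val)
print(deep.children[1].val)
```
9
167
9
10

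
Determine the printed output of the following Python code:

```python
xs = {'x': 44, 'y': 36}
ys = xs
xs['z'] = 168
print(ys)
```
{'x': 44, 'y': 36, 'z': 168}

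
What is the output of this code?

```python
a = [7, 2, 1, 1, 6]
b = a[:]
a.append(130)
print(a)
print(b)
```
[7, 2, 1, 1, 6, 130]
[7, 2, 1, 1, 6]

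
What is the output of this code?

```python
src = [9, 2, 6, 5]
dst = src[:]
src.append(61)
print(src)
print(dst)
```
[9, 2, 6, 5, 61]
[9, 2, 6, 5]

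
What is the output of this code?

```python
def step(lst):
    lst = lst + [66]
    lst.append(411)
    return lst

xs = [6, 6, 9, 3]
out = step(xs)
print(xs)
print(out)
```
[6, 6, 9, 3]
[6, 6, 9, 3, 66, 411]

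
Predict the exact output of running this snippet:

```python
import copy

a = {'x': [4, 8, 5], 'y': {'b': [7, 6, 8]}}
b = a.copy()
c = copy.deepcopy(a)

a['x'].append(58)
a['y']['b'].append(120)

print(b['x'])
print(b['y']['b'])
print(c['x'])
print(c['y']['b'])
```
[4, 8, 5, 58]
[7, 6, 8, 120]
[4, 8, 5]
[7, 6, 8]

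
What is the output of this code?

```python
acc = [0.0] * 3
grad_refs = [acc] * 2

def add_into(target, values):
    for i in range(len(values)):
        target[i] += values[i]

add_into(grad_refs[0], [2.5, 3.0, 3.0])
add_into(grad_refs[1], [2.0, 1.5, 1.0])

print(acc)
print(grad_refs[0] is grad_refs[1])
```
[4.5, 4.5, 4.0]
True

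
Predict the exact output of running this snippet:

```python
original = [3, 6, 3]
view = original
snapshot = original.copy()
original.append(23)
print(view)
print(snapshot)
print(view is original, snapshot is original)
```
[3, 6, 3, 23]
[3, 6, 3]
True False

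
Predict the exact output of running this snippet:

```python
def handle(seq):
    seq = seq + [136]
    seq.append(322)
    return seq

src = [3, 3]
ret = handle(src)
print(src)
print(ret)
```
[3, 3]
[3, 3, 136, 322]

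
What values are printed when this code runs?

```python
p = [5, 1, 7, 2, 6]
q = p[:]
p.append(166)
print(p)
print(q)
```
[5, 1, 7, 2, 6, 166]
[5, 1, 7, 2, 6]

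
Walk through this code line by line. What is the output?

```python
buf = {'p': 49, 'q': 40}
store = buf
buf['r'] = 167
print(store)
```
{'p': 49, 'q': 40, 'r': 167}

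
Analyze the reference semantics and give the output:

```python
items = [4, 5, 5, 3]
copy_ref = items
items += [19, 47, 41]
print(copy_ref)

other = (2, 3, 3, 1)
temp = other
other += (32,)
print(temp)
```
[4, 5, 5, 3, 19, 47, 41]
(2, 3, 3, 1)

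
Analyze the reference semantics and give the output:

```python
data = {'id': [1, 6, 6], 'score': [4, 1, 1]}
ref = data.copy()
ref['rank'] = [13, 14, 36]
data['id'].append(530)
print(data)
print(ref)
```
{'id': [1, 6, 6, 530], 'score': [4, 1, 1]}
{'id': [1, 6, 6, 530], 'score': [4, 1, 1], 'rank': [13, 14, 36]}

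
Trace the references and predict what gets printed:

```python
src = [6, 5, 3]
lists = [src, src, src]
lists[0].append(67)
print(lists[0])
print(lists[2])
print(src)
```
[6, 5, 3, 67]
[6, 5, 3, 67]
[6, 5, 3, 67]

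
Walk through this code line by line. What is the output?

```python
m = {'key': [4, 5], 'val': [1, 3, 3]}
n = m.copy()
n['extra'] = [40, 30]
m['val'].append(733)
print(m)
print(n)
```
{'key': [4, 5], 'val': [1, 3, 3, 733]}
{'key': [4, 5], 'val': [1, 3, 3, 733], 'extra': [40, 30]}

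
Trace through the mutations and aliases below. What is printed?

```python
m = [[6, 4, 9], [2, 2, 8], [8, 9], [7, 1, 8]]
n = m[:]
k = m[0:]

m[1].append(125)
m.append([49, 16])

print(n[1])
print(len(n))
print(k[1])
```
[2, 2, 8, 125]
4
[2, 2, 8, 125]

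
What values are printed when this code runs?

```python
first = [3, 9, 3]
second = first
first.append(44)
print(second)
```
[3, 9, 3, 44]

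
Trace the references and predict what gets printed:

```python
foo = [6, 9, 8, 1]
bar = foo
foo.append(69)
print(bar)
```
[6, 9, 8, 1, 69]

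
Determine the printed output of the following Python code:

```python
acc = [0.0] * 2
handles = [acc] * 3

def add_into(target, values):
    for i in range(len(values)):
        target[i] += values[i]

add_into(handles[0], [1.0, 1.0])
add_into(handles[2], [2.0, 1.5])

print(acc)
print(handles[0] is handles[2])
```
[3.0, 2.5]
True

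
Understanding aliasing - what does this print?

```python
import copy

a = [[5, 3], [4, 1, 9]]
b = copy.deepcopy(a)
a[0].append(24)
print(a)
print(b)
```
[[5, 3, 24], [4, 1, 9]]
[[5, 3], [4, 1, 9]]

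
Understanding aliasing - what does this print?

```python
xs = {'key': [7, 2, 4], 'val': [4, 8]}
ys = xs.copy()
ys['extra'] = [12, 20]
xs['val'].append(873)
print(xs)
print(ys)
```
{'key': [7, 2, 4], 'val': [4, 8, 873]}
{'key': [7, 2, 4], 'val': [4, 8, 873], 'extra': [12, 20]}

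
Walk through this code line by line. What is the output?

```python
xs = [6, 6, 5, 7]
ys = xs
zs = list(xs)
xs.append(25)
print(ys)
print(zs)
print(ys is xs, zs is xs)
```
[6, 6, 5, 7, 25]
[6, 6, 5, 7]
True False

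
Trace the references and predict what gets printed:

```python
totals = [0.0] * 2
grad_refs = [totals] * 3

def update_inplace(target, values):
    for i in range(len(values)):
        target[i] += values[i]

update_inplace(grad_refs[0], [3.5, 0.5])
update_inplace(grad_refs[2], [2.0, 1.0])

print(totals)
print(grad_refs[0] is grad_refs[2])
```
[5.5, 1.5]
True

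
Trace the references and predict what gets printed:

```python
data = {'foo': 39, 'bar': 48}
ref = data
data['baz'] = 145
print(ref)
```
{'foo': 39, 'bar': 48, 'baz': 145}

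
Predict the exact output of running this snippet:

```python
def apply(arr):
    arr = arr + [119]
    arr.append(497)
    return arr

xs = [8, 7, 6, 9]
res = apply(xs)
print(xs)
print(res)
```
[8, 7, 6, 9]
[8, 7, 6, 9, 119, 497]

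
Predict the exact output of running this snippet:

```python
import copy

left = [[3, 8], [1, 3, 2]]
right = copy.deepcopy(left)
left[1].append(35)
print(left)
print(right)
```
[[3, 8], [1, 3, 2, 35]]
[[3, 8], [1, 3, 2]]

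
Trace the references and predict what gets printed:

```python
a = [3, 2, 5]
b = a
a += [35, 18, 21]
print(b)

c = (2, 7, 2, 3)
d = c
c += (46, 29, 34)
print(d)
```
[3, 2, 5, 35, 18, 21]
(2, 7, 2, 3)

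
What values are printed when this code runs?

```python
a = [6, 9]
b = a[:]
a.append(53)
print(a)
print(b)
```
[6, 9, 53]
[6, 9]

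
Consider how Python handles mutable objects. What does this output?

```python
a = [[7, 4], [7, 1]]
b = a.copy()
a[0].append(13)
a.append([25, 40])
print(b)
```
[[7, 4, 13], [7, 1]]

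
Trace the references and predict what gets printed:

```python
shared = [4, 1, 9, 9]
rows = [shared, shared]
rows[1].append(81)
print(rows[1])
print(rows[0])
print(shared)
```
[4, 1, 9, 9, 81]
[4, 1, 9, 9, 81]
[4, 1, 9, 9, 81]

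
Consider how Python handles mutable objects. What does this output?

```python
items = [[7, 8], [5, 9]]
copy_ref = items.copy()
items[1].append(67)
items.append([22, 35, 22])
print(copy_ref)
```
[[7, 8], [5, 9, 67]]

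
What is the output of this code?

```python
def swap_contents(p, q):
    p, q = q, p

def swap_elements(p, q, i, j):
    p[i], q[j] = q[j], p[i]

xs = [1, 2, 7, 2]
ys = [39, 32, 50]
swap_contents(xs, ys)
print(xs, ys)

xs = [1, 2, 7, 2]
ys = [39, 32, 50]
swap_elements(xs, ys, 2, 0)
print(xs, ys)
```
[1, 2, 7, 2] [39, 32, 50]
[1, 2, 39, 2] [7, 32, 50]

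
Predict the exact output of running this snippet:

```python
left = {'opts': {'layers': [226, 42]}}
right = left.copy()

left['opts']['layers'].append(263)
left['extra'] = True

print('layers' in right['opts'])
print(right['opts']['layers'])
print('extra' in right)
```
True
[226, 42, 263]
False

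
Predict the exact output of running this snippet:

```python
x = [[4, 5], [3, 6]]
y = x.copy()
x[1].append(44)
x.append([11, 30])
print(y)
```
[[4, 5], [3, 6, 44]]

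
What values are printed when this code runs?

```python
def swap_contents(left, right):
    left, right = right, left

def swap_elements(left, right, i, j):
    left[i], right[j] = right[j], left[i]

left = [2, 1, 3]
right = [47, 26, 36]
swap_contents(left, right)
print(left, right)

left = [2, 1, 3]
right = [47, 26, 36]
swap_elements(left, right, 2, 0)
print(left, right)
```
[2, 1, 3] [47, 26, 36]
[2, 1, 47] [3, 26, 36]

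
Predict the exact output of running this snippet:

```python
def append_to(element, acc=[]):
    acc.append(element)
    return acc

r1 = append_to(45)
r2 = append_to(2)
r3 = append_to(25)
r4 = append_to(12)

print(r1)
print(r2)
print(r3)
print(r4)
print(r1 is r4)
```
[45, 2, 25, 12]
[45, 2, 25, 12]
[45, 2, 25, 12]
[45, 2, 25, 12]
True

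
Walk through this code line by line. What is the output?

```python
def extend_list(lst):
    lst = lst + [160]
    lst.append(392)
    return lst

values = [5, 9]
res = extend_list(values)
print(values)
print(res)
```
[5, 9]
[5, 9, 160, 392]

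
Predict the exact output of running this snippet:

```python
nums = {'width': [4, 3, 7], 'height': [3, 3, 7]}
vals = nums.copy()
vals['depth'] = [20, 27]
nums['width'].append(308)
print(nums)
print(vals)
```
{'width': [4, 3, 7, 308], 'height': [3, 3, 7]}
{'width': [4, 3, 7, 308], 'height': [3, 3, 7], 'depth': [20, 27]}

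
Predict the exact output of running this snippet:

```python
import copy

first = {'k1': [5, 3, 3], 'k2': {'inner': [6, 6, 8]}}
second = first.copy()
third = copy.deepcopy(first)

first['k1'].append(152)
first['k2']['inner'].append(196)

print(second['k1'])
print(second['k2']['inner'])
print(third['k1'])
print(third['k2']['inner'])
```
[5, 3, 3, 152]
[6, 6, 8, 196]
[5, 3, 3]
[6, 6, 8]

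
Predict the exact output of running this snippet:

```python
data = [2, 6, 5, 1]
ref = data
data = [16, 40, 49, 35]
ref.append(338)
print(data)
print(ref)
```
[16, 40, 49, 35]
[2, 6, 5, 1, 338]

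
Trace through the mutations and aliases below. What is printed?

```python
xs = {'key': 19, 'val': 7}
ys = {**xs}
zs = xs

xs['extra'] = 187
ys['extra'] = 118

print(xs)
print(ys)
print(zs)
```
{'key': 19, 'val': 7, 'extra': 187}
{'key': 19, 'val': 7, 'extra': 118}
{'key': 19, 'val': 7, 'extra': 187}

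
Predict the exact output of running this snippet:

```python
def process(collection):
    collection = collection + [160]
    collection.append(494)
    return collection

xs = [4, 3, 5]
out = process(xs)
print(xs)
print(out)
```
[4, 3, 5]
[4, 3, 5, 160, 494]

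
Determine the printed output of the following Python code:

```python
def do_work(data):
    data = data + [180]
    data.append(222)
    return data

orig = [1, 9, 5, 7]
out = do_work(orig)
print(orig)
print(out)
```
[1, 9, 5, 7]
[1, 9, 5, 7, 180, 222]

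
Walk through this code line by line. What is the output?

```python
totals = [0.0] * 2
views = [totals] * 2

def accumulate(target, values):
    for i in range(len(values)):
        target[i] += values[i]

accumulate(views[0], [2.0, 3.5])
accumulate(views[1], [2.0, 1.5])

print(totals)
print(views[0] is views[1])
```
[4.0, 5.0]
True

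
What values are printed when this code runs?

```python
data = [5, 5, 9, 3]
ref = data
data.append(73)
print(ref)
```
[5, 5, 9, 3, 73]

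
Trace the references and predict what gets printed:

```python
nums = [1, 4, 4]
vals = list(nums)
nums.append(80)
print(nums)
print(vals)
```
[1, 4, 4, 80]
[1, 4, 4]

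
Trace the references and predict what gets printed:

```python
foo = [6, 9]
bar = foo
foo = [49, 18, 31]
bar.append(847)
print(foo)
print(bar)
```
[49, 18, 31]
[6, 9, 847]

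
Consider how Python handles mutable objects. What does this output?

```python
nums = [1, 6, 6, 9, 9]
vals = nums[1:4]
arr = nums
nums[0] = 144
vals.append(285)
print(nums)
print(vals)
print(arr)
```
[144, 6, 6, 9, 9]
[6, 6, 9, 285]
[144, 6, 6, 9, 9]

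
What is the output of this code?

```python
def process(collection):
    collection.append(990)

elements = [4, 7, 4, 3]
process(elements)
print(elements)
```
[4, 7, 4, 3, 990]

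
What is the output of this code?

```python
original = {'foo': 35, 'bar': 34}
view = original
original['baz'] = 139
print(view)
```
{'foo': 35, 'bar': 34, 'baz': 139}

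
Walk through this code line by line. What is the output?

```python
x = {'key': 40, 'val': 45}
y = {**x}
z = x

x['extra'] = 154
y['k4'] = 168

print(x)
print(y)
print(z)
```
{'key': 40, 'val': 45, 'extra': 154}
{'key': 40, 'val': 45, 'k4': 168}
{'key': 40, 'val': 45, 'extra': 154}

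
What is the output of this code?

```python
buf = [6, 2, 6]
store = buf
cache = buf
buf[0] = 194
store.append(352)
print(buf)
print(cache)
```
[194, 2, 6, 352]
[194, 2, 6, 352]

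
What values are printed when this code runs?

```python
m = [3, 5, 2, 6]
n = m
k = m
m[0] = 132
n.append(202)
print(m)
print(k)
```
[132, 5, 2, 6, 202]
[132, 5, 2, 6, 202]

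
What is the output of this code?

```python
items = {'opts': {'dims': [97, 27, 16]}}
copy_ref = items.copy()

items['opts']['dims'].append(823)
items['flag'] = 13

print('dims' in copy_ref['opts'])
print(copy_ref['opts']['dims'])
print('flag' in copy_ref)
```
True
[97, 27, 16, 823]
False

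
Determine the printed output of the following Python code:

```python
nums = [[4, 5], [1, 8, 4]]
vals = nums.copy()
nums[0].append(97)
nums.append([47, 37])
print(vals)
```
[[4, 5, 97], [1, 8, 4]]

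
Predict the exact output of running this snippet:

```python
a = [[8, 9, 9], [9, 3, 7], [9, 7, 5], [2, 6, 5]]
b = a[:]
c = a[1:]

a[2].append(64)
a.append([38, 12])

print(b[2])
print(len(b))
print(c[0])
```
[9, 7, 5, 64]
4
[9, 3, 7]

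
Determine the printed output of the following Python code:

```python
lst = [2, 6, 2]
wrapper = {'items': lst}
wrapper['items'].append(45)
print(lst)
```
[2, 6, 2, 45]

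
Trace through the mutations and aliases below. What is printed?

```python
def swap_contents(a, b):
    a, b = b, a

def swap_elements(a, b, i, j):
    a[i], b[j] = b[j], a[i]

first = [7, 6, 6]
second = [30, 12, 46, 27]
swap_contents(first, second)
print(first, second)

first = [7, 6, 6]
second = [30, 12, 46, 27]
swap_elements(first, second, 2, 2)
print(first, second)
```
[7, 6, 6] [30, 12, 46, 27]
[7, 6, 46] [30, 12, 6, 27]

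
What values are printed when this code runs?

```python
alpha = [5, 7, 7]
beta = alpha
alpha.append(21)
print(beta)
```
[5, 7, 7, 21]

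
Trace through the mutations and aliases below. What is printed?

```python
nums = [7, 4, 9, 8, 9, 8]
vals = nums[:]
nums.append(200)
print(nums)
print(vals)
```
[7, 4, 9, 8, 9, 8, 200]
[7, 4, 9, 8, 9, 8]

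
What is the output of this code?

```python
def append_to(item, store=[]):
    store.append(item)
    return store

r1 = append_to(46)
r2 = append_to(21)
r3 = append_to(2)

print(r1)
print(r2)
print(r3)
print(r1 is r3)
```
[46, 21, 2]
[46, 21, 2]
[46, 21, 2]
True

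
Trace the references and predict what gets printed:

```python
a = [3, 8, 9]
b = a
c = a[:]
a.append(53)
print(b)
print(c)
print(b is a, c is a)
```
[3, 8, 9, 53]
[3, 8, 9]
True False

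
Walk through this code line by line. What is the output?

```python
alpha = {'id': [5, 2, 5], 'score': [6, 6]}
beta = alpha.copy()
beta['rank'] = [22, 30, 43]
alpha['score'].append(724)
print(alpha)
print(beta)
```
{'id': [5, 2, 5], 'score': [6, 6, 724]}
{'id': [5, 2, 5], 'score': [6, 6, 724], 'rank': [22, 30, 43]}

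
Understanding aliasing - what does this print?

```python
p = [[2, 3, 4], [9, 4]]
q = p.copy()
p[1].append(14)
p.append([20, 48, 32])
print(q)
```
[[2, 3, 4], [9, 4, 14]]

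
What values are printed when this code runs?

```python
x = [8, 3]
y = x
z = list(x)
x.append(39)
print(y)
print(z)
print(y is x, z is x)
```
[8, 3, 39]
[8, 3]
True False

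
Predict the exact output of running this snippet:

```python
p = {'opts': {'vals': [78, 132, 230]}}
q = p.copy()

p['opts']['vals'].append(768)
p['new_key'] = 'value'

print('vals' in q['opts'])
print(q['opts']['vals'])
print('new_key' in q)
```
True
[78, 132, 230, 768]
False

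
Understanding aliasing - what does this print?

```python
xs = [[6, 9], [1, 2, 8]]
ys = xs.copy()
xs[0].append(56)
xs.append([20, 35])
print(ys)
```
[[6, 9, 56], [1, 2, 8]]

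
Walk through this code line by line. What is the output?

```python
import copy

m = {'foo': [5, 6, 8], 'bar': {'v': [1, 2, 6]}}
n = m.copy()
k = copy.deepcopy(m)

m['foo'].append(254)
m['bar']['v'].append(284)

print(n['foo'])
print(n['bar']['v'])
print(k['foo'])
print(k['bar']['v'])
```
[5, 6, 8, 254]
[1, 2, 6, 284]
[5, 6, 8]
[1, 2, 6]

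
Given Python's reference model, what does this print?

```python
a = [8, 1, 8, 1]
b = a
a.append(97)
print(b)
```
[8, 1, 8, 1, 97]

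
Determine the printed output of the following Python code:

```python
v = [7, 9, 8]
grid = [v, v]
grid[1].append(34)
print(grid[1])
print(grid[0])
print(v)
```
[7, 9, 8, 34]
[7, 9, 8, 34]
[7, 9, 8, 34]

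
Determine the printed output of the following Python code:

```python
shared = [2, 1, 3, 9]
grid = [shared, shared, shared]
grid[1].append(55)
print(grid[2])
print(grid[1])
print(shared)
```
[2, 1, 3, 9, 55]
[2, 1, 3, 9, 55]
[2, 1, 3, 9, 55]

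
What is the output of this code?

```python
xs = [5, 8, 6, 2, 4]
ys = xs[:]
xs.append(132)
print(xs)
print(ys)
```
[5, 8, 6, 2, 4, 132]
[5, 8, 6, 2, 4]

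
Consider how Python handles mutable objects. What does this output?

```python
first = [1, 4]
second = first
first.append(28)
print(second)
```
[1, 4, 28]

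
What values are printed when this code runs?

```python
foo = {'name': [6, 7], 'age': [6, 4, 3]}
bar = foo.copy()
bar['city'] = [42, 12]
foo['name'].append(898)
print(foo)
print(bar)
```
{'name': [6, 7, 898], 'age': [6, 4, 3]}
{'name': [6, 7, 898], 'age': [6, 4, 3], 'city': [42, 12]}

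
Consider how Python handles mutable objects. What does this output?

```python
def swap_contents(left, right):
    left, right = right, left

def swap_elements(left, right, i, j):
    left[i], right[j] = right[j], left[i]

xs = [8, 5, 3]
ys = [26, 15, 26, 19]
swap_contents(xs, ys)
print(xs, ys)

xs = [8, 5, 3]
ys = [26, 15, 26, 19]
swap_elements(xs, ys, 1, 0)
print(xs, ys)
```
[8, 5, 3] [26, 15, 26, 19]
[8, 26, 3] [5, 15, 26, 19]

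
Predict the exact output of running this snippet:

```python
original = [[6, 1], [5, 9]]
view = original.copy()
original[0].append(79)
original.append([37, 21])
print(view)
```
[[6, 1, 79], [5, 9]]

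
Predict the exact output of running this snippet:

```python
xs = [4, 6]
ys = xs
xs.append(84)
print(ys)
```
[4, 6, 84]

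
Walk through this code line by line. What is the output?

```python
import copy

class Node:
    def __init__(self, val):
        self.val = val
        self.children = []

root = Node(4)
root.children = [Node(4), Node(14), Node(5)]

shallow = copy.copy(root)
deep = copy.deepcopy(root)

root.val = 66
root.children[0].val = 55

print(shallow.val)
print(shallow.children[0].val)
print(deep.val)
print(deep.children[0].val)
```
4
55
4
4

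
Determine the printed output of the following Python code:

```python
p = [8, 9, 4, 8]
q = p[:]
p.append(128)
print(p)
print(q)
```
[8, 9, 4, 8, 128]
[8, 9, 4, 8]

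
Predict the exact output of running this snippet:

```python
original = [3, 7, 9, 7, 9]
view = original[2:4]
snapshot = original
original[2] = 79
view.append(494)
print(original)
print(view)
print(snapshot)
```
[3, 7, 79, 7, 9]
[9, 7, 494]
[3, 7, 79, 7, 9]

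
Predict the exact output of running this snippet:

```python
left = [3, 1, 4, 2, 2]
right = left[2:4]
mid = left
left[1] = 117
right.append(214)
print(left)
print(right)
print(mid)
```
[3, 117, 4, 2, 2]
[4, 2, 214]
[3, 117, 4, 2, 2]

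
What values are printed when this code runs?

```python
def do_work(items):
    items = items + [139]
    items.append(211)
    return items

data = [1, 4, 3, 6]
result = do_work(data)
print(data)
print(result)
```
[1, 4, 3, 6]
[1, 4, 3, 6, 139, 211]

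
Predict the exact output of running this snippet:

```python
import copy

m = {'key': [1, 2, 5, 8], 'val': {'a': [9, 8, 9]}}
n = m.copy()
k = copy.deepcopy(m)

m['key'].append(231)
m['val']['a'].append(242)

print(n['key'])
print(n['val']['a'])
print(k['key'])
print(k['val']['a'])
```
[1, 2, 5, 8, 231]
[9, 8, 9, 242]
[1, 2, 5, 8]
[9, 8, 9]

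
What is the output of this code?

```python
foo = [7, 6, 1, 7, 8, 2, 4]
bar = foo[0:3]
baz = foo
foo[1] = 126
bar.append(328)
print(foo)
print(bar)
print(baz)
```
[7, 126, 1, 7, 8, 2, 4]
[7, 6, 1, 328]
[7, 126, 1, 7, 8, 2, 4]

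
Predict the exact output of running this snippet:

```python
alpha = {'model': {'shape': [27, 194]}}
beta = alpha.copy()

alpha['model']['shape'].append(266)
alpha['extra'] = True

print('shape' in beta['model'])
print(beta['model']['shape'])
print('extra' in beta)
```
True
[27, 194, 266]
False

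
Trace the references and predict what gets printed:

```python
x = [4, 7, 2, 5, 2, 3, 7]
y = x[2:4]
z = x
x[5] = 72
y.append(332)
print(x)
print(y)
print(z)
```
[4, 7, 2, 5, 2, 72, 7]
[2, 5, 332]
[4, 7, 2, 5, 2, 72, 7]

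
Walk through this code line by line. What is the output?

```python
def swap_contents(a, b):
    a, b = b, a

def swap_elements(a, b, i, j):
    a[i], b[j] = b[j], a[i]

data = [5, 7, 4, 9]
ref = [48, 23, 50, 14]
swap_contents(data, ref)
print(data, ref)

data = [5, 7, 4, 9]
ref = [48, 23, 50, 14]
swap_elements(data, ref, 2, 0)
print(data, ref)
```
[5, 7, 4, 9] [48, 23, 50, 14]
[5, 7, 48, 9] [4, 23, 50, 14]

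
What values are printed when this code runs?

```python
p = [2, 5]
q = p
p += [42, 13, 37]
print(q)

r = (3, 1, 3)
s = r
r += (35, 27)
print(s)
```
[2, 5, 42, 13, 37]
(3, 1, 3)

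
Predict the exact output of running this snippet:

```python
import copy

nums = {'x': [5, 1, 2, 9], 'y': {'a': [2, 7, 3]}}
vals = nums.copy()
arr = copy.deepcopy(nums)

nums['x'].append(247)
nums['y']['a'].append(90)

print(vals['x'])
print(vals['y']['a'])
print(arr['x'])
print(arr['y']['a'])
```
[5, 1, 2, 9, 247]
[2, 7, 3, 90]
[5, 1, 2, 9]
[2, 7, 3]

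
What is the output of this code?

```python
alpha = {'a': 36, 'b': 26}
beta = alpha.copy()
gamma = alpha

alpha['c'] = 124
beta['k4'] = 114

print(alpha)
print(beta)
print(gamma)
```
{'a': 36, 'b': 26, 'c': 124}
{'a': 36, 'b': 26, 'k4': 114}
{'a': 36, 'b': 26, 'c': 124}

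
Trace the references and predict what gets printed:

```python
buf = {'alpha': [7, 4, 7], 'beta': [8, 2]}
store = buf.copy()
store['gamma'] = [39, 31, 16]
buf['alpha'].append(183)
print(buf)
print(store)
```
{'alpha': [7, 4, 7, 183], 'beta': [8, 2]}
{'alpha': [7, 4, 7, 183], 'beta': [8, 2], 'gamma': [39, 31, 16]}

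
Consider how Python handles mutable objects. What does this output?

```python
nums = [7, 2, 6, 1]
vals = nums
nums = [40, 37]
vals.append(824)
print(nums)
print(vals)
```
[40, 37]
[7, 2, 6, 1, 824]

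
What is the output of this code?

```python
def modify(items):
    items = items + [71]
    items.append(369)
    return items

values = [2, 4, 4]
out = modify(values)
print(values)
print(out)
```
[2, 4, 4]
[2, 4, 4, 71, 369]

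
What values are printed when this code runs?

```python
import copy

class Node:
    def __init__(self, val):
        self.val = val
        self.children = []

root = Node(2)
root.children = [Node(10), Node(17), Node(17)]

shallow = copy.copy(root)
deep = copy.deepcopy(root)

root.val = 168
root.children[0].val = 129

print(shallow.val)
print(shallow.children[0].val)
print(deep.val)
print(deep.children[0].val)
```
2
129
2
10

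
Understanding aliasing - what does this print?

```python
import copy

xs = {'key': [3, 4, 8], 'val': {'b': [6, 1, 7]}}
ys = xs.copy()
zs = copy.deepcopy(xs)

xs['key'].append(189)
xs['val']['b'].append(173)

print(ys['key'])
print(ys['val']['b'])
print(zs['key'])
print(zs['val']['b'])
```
[3, 4, 8, 189]
[6, 1, 7, 173]
[3, 4, 8]
[6, 1, 7]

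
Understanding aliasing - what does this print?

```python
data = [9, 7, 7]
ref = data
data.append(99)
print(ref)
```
[9, 7, 7, 99]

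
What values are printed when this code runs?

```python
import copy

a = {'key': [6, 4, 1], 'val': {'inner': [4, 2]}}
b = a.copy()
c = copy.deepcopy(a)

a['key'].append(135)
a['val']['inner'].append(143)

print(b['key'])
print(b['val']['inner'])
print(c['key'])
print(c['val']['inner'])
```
[6, 4, 1, 135]
[4, 2, 143]
[6, 4, 1]
[4, 2]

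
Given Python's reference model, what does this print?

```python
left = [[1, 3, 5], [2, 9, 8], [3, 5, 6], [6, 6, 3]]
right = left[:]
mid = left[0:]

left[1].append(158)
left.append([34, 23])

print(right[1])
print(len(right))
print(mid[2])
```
[2, 9, 8, 158]
4
[3, 5, 6]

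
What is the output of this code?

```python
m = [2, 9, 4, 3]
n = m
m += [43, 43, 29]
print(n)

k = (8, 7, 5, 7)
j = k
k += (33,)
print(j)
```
[2, 9, 4, 3, 43, 43, 29]
(8, 7, 5, 7)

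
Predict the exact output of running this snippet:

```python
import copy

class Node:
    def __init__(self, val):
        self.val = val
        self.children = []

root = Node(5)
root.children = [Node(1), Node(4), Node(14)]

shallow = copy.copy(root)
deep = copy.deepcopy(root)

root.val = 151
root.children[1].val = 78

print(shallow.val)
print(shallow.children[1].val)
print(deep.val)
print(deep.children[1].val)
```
5
78
5
4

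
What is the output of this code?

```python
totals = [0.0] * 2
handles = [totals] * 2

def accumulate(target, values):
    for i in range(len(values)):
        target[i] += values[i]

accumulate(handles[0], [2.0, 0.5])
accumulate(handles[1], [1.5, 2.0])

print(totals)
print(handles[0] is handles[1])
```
[3.5, 2.5]
True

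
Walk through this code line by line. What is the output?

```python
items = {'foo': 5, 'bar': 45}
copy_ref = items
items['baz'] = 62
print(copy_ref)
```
{'foo': 5, 'bar': 45, 'baz': 62}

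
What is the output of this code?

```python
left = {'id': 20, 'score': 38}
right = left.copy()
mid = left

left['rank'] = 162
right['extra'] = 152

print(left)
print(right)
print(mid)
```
{'id': 20, 'score': 38, 'rank': 162}
{'id': 20, 'score': 38, 'extra': 152}
{'id': 20, 'score': 38, 'rank': 162}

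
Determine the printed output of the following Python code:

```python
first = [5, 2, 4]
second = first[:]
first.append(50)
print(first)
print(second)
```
[5, 2, 4, 50]
[5, 2, 4]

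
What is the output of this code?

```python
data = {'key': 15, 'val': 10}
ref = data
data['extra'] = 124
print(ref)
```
{'key': 15, 'val': 10, 'extra': 124}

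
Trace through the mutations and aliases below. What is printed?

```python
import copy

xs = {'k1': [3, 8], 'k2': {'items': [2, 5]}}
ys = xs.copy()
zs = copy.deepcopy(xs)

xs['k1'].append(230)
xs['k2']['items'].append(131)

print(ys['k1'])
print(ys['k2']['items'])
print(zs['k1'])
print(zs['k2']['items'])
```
[3, 8, 230]
[2, 5, 131]
[3, 8]
[2, 5]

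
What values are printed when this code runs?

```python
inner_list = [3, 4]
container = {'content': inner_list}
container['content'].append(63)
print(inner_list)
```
[3, 4, 63]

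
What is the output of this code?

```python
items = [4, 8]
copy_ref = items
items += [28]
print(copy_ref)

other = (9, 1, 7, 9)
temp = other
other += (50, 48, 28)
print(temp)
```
[4, 8, 28]
(9, 1, 7, 9)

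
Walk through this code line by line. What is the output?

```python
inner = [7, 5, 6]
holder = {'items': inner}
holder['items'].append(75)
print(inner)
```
[7, 5, 6, 75]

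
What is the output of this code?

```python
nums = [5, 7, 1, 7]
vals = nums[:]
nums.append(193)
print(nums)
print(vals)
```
[5, 7, 1, 7, 193]
[5, 7, 1, 7]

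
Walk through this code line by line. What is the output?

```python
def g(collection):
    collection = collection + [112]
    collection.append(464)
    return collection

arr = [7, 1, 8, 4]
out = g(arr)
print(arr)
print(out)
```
[7, 1, 8, 4]
[7, 1, 8, 4, 112, 464]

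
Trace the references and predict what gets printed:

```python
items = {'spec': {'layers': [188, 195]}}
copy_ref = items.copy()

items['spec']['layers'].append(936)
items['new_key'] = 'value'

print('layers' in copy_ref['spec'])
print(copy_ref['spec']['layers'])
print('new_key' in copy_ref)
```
True
[188, 195, 936]
False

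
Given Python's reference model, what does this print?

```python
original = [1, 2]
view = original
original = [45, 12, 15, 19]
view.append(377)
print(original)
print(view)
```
[45, 12, 15, 19]
[1, 2, 377]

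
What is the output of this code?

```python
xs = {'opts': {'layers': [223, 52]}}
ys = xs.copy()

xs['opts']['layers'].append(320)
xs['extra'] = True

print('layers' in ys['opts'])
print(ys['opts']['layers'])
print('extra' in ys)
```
True
[223, 52, 320]
False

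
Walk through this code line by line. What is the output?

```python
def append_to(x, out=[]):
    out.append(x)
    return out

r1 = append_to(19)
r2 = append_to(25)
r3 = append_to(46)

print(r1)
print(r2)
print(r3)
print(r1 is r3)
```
[19, 25, 46]
[19, 25, 46]
[19, 25, 46]
True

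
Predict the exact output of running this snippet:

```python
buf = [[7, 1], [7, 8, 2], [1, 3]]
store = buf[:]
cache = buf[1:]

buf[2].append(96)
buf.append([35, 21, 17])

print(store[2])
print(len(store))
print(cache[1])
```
[1, 3, 96]
3
[1, 3, 96]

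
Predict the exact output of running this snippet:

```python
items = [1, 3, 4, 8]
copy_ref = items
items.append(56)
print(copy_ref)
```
[1, 3, 4, 8, 56]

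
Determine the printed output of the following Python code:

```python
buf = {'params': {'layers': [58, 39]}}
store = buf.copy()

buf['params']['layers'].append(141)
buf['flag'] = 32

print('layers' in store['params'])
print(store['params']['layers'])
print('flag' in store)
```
True
[58, 39, 141]
False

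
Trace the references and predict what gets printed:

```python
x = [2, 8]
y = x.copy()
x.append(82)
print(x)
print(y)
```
[2, 8, 82]
[2, 8]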